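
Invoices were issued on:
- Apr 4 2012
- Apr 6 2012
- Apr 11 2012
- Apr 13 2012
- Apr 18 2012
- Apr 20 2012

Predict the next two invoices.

Apr 25 2012, Apr 27 2012

The gap pattern 2, 5, 2, 5, 2 repeats every 2 events.
These are the Wednesdays and Fridays of each week.
Next Wednesday: Apr 25 2012.
The following Friday is Apr 27 2012.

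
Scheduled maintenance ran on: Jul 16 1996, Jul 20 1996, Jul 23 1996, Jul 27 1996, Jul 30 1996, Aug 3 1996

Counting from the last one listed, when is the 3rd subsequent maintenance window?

Gaps: 4, 3, 4, 3, 4 days — not constant, but cyclic with period 2.
The events fall on every Tuesday and Saturday.
Next Tuesday: Aug 6 1996.
The following Saturday is Aug 10 1996.
Next Tuesday: Aug 13 1996.

Aug 13 1996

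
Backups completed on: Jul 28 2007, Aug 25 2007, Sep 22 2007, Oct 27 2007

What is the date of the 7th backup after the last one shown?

May 24 2008

Gaps: 28, 28, 35 days — a mix of 28 and 35. Every date is a Saturday.
Each is the 4th Saturday of its month.
November 2007 — 4th Saturday is Nov 24 2007.
December 2007 — 4th Saturday is Dec 22 2007.
4th Saturday of January 2008: Jan 26 2008.
4th Saturday of February 2008: Feb 23 2008.
March 2008 — 4th Saturday is Mar 22 2008.
4th Saturday of April 2008: Apr 26 2008.
4th Saturday of May 2008: May 24 2008.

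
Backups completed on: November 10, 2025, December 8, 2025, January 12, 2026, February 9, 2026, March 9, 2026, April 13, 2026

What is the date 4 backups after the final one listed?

August 10, 2026

These are Mondays at 28- or 35-day spacing (28, 35, 28, 28, 35).
The pattern: 2nd Monday of the month.
2nd Monday of May 2026: May 11, 2026.
June 2026 — 2nd Monday is June 8, 2026.
2nd Monday of July 2026: July 13, 2026.
August 2026 — 2nd Monday is August 10, 2026.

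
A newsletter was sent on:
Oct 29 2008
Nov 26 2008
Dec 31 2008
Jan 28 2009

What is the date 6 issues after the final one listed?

Jul 29 2009

These are Wednesdays with 28, 35, 28-day gaps.
Each is the final Wednesday of its month — Oct 29 2008 is past the 28th, so '4th Wednesday' doesn't fit.
Last Wednesday of February 2009: Feb 25 2009.
Last Wednesday of March 2009: Mar 25 2009.
Last Wednesday of April 2009: Apr 29 2009.
May 2009 ends with Wednesday May 27 2009.
Last Wednesday of June 2009: Jun 24 2009.
July 2009 ends with Wednesday Jul 29 2009.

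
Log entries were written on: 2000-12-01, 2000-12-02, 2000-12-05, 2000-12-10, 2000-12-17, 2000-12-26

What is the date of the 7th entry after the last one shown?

The spacing grows by 2 each time: 1, 3, 5, 7, 9 days.
Next gap: 11 days. 2000-12-26 + 11 days = 2001-01-06.
Next gap: 13 days. 2001-01-06 + 13 days = 2001-01-19.
Next gap: 15 days. 2001-01-19 + 15 days = 2001-02-03.
Next gap: 17 days. 2001-02-03 + 17 days = 2001-02-20.
Next gap: 19 days. 2001-02-20 + 19 days = 2001-03-11.
Next gap: 21 days. 2001-03-11 + 21 days = 2001-04-01.
Next gap: 23 days. 2001-04-01 + 23 days = 2001-04-24.

2001-04-24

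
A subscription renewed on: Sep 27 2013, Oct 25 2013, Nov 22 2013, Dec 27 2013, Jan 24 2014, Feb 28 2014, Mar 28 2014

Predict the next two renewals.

Gaps: 28, 28, 35, 28, 35, 28 days — a mix of 28 and 35. Every date is a Friday.
Each is the 4th Friday of its month.
April 2014 — 4th Friday is Apr 25 2014.
4th Friday of May 2014: May 23 2014.

Apr 25 2014, May 23 2014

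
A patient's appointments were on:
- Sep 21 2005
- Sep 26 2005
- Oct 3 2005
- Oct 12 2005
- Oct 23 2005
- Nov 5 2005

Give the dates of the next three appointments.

Nov 20 2005, Dec 7 2005, Dec 26 2005

Intervals are 5, 7, 9, 11, 13 days — an arithmetic progression with common difference 2.
Next gap: 15 days. Nov 5 2005 + 15 days = Nov 20 2005.
Next gap: 17 days. Nov 20 2005 + 17 days = Dec 7 2005.
Next gap: 19 days. Dec 7 2005 + 19 days = Dec 26 2005.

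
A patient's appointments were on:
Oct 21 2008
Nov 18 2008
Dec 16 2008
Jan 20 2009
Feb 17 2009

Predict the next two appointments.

Gaps: 28, 28, 35, 28 days — a mix of 28 and 35. Every date is a Tuesday.
Each is the 3rd Tuesday of its month.
March 2009 — 3rd Tuesday is Mar 17 2009.
April 2009 — 3rd Tuesday is Apr 21 2009.

Mar 17 2009, Apr 21 2009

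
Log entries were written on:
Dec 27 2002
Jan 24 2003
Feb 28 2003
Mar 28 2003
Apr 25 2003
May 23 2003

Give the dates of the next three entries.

These are Fridays at 28- or 35-day spacing (28, 35, 28, 28, 28).
The pattern: 4th Friday of the month.
June 2003 — 4th Friday is Jun 27 2003.
4th Friday of July 2003: Jul 25 2003.
August 2003 — 4th Friday is Aug 22 2003.

Jun 27 2003, Jul 25 2003, Aug 22 2003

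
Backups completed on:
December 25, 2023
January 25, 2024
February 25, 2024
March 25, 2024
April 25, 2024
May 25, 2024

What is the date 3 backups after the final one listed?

Gaps: 31, 31, 29, 31, 30 days — not constant. Every event is on the 25th of the month.
Pattern: the 25th of each month.
Next: June 2024 → June 25, 2024.
July 2024: July 25, 2024.
Next: August 2024 → August 25, 2024.

August 25, 2024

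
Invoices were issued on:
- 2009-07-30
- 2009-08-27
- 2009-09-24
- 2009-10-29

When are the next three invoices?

All Thursdays; the gaps (28, 28, 35) vary with month length.
This is the last Thursday of each month.
Last Thursday of November 2009: 2009-11-26.
December 2009 ends with Thursday 2009-12-31.
Last Thursday of January 2010: 2010-01-28.

2009-11-26, 2009-12-31, 2010-01-28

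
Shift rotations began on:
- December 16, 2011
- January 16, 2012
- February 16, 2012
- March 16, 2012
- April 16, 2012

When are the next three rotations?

The day-of-month is always 16 (31, 31, 29, 31 days between events).
So this recurs on the 16th of each month.
Next: May 2012 → May 16, 2012.
June 2012: June 16, 2012.
July 2012: July 16, 2012.

May 16, 2012; June 16, 2012; July 16, 2012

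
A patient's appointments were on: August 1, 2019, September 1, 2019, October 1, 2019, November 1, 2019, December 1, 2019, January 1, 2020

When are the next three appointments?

February 1, 2020; March 1, 2020; April 1, 2020

The day-of-month is always 1 (31, 30, 31, 30, 31 days between events).
So this recurs on the 1st of each month.
Next: February 2020 → February 1, 2020.
March 2020: March 1, 2020.
Next: April 2020 → April 1, 2020.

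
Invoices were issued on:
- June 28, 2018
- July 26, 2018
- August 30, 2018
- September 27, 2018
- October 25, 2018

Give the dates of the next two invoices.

November 29, 2018; December 27, 2018

These are Thursdays with 28, 35, 28, 28-day gaps.
Each is the final Thursday of its month — August 30, 2018 is past the 28th, so '4th Thursday' doesn't fit.
Last Thursday of November 2018: November 29, 2018.
December 2018 ends with Thursday December 27, 2018.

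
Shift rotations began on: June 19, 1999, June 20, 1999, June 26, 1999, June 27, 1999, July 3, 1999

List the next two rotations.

Gaps: 1, 6, 1, 6 days — not constant, but cyclic with period 2.
The events fall on every Saturday and Sunday.
The following Sunday is July 4, 1999.
Next Saturday: July 10, 1999.

July 4, 1999; July 10, 1999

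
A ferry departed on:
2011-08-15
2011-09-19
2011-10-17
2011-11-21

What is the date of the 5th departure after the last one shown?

2012-04-16

All dates are Mondays, 35, 28, 35 days apart.
Specifically, the 3rd Monday of each month.
December 2011 — 3rd Monday is 2011-12-19.
January 2012 — 3rd Monday is 2012-01-16.
3rd Monday of February 2012: 2012-02-20.
March 2012 — 3rd Monday is 2012-03-19.
April 2012 — 3rd Monday is 2012-04-16.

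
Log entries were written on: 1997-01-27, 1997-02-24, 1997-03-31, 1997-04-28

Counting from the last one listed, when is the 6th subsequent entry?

1997-10-27

All Mondays; the gaps (28, 35, 28) vary with month length.
This is the last Monday of each month.
May 1997 ends with Monday 1997-05-26.
Last Monday of June 1997: 1997-06-30.
July 1997 ends with Monday 1997-07-28.
August 1997 ends with Monday 1997-08-25.
Last Monday of September 1997: 1997-09-29.
Last Monday of October 1997: 1997-10-27.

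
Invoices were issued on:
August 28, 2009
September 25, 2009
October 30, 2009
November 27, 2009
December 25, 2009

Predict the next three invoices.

January 29, 2010; February 26, 2010; March 26, 2010

These are Fridays with 28, 35, 28, 28-day gaps.
Each is the final Friday of its month — October 30, 2009 is past the 28th, so '4th Friday' doesn't fit.
Last Friday of January 2010: January 29, 2010.
February 2010 ends with Friday February 26, 2010.
March 2010 ends with Friday March 26, 2010.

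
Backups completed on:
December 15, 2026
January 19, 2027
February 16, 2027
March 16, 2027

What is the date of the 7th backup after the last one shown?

All dates are Tuesdays, 35, 28, 28 days apart.
Specifically, the 3rd Tuesday of each month.
3rd Tuesday of April 2027: April 20, 2027.
3rd Tuesday of May 2027: May 18, 2027.
June 2027 — 3rd Tuesday is June 15, 2027.
3rd Tuesday of July 2027: July 20, 2027.
3rd Tuesday of August 2027: August 17, 2027.
September 2027 — 3rd Tuesday is September 21, 2027.
October 2027 — 3rd Tuesday is October 19, 2027.

October 19, 2027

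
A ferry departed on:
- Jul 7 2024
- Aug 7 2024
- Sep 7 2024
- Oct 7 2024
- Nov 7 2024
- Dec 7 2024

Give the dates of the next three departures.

The day-of-month is always 7 (31, 31, 30, 31, 30 days between events).
So this recurs on the 7th of each month.
Next: January 2025 → Jan 7 2025.
Next: February 2025 → Feb 7 2025.
Next: March 2025 → Mar 7 2025.

Jan 7 2025, Feb 7 2025, Mar 7 2025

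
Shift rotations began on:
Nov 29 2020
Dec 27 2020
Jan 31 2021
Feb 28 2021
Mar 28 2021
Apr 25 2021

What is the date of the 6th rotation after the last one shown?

All Sundays; the gaps (28, 35, 28, 28, 28) vary with month length.
This is the last Sunday of each month.
Last Sunday of May 2021: May 30 2021.
June 2021 ends with Sunday Jun 27 2021.
Last Sunday of July 2021: Jul 25 2021.
Last Sunday of August 2021: Aug 29 2021.
September 2021 ends with Sunday Sep 26 2021.
Last Sunday of October 2021: Oct 31 2021.

Oct 31 2021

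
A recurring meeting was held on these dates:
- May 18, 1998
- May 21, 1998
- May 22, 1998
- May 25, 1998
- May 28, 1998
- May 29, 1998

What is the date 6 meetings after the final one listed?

June 12, 1998

The gap pattern 3, 1, 3, 3, 1 repeats every 3 events.
These are the Mondays, Thursdays and Fridays of each week.
The following Monday is June 1, 1998.
The following Thursday is June 4, 1998.
Next Friday: June 5, 1998.
The following Monday is June 8, 1998.
The following Thursday is June 11, 1998.
The following Friday is June 12, 1998.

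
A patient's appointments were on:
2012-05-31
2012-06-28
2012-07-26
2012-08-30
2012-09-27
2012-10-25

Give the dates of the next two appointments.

All Thursdays; the gaps (28, 28, 35, 28, 28) vary with month length.
This is the last Thursday of each month.
November 2012 ends with Thursday 2012-11-29.
December 2012 ends with Thursday 2012-12-27.

2012-11-29, 2012-12-27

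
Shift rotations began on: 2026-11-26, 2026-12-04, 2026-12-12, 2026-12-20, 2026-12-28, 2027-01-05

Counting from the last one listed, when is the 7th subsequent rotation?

2027-03-02

The spacing is 8, 8, 8, 8, 8 days — always 8 days.
2027-01-05 + 8 days = 2027-01-13.
2027-01-13 + 8 days = 2027-01-21.
2027-01-21 + 8 days = 2027-01-29.
2027-01-29 + 8 days = 2027-02-06.
2027-02-06 + 8 days = 2027-02-14.
2027-02-14 + 8 days = 2027-02-22.
2027-02-22 + 8 days = 2027-03-02.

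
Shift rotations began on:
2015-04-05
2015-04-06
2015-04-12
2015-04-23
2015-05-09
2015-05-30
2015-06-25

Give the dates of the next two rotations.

The spacing grows by 5 each time: 1, 6, 11, 16, 21, 26 days.
Next gap: 31 days. 2015-06-25 + 31 days = 2015-07-26.
Next gap: 36 days. 2015-07-26 + 36 days = 2015-08-31.

2015-07-26, 2015-08-31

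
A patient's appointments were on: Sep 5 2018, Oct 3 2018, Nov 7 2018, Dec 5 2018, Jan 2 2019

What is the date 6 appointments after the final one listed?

Gaps: 28, 35, 28, 28 days — a mix of 28 and 35. Every date is a Wednesday.
Each is the 1st Wednesday of its month.
February 2019 — 1st Wednesday is Feb 6 2019.
March 2019 — 1st Wednesday is Mar 6 2019.
April 2019 — 1st Wednesday is Apr 3 2019.
1st Wednesday of May 2019: May 1 2019.
1st Wednesday of June 2019: Jun 5 2019.
1st Wednesday of July 2019: Jul 3 2019.

Jul 3 2019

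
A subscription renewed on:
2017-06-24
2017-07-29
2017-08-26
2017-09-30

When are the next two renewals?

2017-10-28, 2017-11-25

These are Saturdays with 35, 28, 35-day gaps.
Each is the final Saturday of its month — 2017-07-29 is past the 28th, so '4th Saturday' doesn't fit.
October 2017 ends with Saturday 2017-10-28.
Last Saturday of November 2017: 2017-11-25.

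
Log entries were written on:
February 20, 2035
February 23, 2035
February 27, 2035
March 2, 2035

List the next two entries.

March 6, 2035; March 9, 2035

The gap pattern 3, 4, 3 repeats every 2 events.
These are the Tuesdays and Fridays of each week.
The following Tuesday is March 6, 2035.
Next Friday: March 9, 2035.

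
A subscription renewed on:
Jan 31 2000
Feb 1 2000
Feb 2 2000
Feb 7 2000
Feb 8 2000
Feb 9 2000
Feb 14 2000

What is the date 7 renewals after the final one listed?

Feb 29 2000

Gaps: 1, 1, 5, 1, 1, 5 days — not constant, but cyclic with period 3.
The events fall on every Monday, Tuesday and Wednesday.
Next Tuesday: Feb 15 2000.
The following Wednesday is Feb 16 2000.
The following Monday is Feb 21 2000.
The following Tuesday is Feb 22 2000.
The following Wednesday is Feb 23 2000.
The following Monday is Feb 28 2000.
Next Tuesday: Feb 29 2000.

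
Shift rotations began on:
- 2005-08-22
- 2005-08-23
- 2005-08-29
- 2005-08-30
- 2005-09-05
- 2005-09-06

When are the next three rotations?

Every event lands on a Monday or Tuesday (gaps cycle 1, 6, 1, 6, 1).
So the schedule is: every Monday and Tuesday.
Next Monday: 2005-09-12.
The following Tuesday is 2005-09-13.
Next Monday: 2005-09-19.

2005-09-12, 2005-09-13, 2005-09-19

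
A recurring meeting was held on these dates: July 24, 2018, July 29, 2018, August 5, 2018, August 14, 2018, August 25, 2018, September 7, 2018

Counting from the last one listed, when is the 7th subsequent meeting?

February 1, 2019

Intervals are 5, 7, 9, 11, 13 days — an arithmetic progression with common difference 2.
Next gap: 15 days. September 7, 2018 + 15 days = September 22, 2018.
Next gap: 17 days. September 22, 2018 + 17 days = October 9, 2018.
Next gap: 19 days. October 9, 2018 + 19 days = October 28, 2018.
Next gap: 21 days. October 28, 2018 + 21 days = November 18, 2018.
Next gap: 23 days. November 18, 2018 + 23 days = December 11, 2018.
Next gap: 25 days. December 11, 2018 + 25 days = January 5, 2019.
Next gap: 27 days. January 5, 2019 + 27 days = February 1, 2019.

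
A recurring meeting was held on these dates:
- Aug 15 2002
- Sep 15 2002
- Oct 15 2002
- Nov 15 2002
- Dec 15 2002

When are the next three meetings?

Jan 15 2003, Feb 15 2003, Mar 15 2003

Gaps: 31, 30, 31, 30 days — not constant. Every event is on the 15th of the month.
Pattern: the 15th of each month.
Next: January 2003 → Jan 15 2003.
Next: February 2003 → Feb 15 2003.
March 2003: Mar 15 2003.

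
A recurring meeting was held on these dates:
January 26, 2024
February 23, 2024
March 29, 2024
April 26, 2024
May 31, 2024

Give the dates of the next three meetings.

All Fridays; the gaps (28, 35, 28, 35) vary with month length.
This is the last Friday of each month.
Last Friday of June 2024: June 28, 2024.
Last Friday of July 2024: July 26, 2024.
Last Friday of August 2024: August 30, 2024.

June 28, 2024; July 26, 2024; August 30, 2024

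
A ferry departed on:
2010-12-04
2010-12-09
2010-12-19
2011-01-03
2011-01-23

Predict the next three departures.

Gaps: 5, 10, 15, 20 days — each gap is 5 larger than the previous one.
Next gap: 25 days. 2011-01-23 + 25 days = 2011-02-17.
Next gap: 30 days. 2011-02-17 + 30 days = 2011-03-19.
Next gap: 35 days. 2011-03-19 + 35 days = 2011-04-23.

2011-02-17, 2011-03-19, 2011-04-23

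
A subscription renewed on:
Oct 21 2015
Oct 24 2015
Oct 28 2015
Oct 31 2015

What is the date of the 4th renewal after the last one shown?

Nov 14 2015

The gap pattern 3, 4, 3 repeats every 2 events.
These are the Wednesdays and Saturdays of each week.
Next Wednesday: Nov 4 2015.
Next Saturday: Nov 7 2015.
Next Wednesday: Nov 11 2015.
The following Saturday is Nov 14 2015.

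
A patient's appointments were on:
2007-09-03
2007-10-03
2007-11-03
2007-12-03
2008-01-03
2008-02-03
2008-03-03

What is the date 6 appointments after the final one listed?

The day-of-month is always 3 (30, 31, 30, 31, 31, 29 days between events).
So this recurs on the 3rd of each month.
April 2008: 2008-04-03.
May 2008: 2008-05-03.
Next: June 2008 → 2008-06-03.
Next: July 2008 → 2008-07-03.
August 2008: 2008-08-03.
September 2008: 2008-09-03.

2008-09-03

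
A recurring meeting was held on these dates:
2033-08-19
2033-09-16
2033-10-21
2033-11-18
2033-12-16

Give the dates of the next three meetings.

These are Fridays at 28- or 35-day spacing (28, 35, 28, 28).
The pattern: 3rd Friday of the month.
3rd Friday of January 2034: 2034-01-20.
3rd Friday of February 2034: 2034-02-17.
3rd Friday of March 2034: 2034-03-17.

2034-01-20, 2034-02-17, 2034-03-17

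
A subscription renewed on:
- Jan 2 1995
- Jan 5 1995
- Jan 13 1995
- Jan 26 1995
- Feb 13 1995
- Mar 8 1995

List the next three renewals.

Apr 5 1995, May 8 1995, Jun 15 1995

Gaps: 3, 8, 13, 18, 23 days — each gap is 5 larger than the previous one.
Next gap: 28 days. Mar 8 1995 + 28 days = Apr 5 1995.
Next gap: 33 days. Apr 5 1995 + 33 days = May 8 1995.
Next gap: 38 days. May 8 1995 + 38 days = Jun 15 1995.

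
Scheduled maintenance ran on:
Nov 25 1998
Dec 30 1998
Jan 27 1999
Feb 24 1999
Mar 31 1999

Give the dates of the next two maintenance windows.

These are Wednesdays with 35, 28, 28, 35-day gaps.
Each is the final Wednesday of its month — Dec 30 1998 is past the 28th, so '4th Wednesday' doesn't fit.
April 1999 ends with Wednesday Apr 28 1999.
Last Wednesday of May 1999: May 26 1999.

Apr 28 1999, May 26 1999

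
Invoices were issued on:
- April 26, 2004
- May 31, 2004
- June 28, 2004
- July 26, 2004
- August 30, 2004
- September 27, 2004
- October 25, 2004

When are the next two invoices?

Every date is a Monday; gaps 35, 28, 28, 35, 28, 28 days.
Each is the last Monday of its month (at least one falls on the 29th or later, ruling out '4th Monday').
November 2004 ends with Monday November 29, 2004.
Last Monday of December 2004: December 27, 2004.

November 29, 2004; December 27, 2004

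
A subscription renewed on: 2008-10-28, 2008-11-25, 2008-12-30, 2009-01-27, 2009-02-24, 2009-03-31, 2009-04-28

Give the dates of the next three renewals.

These are Tuesdays with 28, 35, 28, 28, 35, 28-day gaps.
Each is the final Tuesday of its month — 2008-12-30 is past the 28th, so '4th Tuesday' doesn't fit.
May 2009 ends with Tuesday 2009-05-26.
Last Tuesday of June 2009: 2009-06-30.
Last Tuesday of July 2009: 2009-07-28.

2009-05-26, 2009-06-30, 2009-07-28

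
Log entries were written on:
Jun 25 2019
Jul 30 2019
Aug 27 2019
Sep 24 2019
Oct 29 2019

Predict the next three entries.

Nov 26 2019, Dec 31 2019, Jan 28 2020

These are Tuesdays with 35, 28, 28, 35-day gaps.
Each is the final Tuesday of its month — Jul 30 2019 is past the 28th, so '4th Tuesday' doesn't fit.
November 2019 ends with Tuesday Nov 26 2019.
Last Tuesday of December 2019: Dec 31 2019.
January 2020 ends with Tuesday Jan 28 2020.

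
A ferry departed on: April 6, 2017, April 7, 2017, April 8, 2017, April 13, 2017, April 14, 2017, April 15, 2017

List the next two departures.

April 20, 2017; April 21, 2017

Every event lands on a Thursday or Friday or Saturday (gaps cycle 1, 1, 5, 1, 1).
So the schedule is: every Thursday, Friday and Saturday.
Next Thursday: April 20, 2017.
Next Friday: April 21, 2017.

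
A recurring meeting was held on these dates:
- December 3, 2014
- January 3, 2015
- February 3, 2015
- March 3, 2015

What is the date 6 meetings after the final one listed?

Gaps: 31, 31, 28 days — not constant. Every event is on the 3rd of the month.
Pattern: the 3rd of each month.
April 2015: April 3, 2015.
May 2015: May 3, 2015.
Next: June 2015 → June 3, 2015.
July 2015: July 3, 2015.
Next: August 2015 → August 3, 2015.
September 2015: September 3, 2015.

September 3, 2015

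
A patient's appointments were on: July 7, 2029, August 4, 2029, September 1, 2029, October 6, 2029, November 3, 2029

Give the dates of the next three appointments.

Gaps: 28, 28, 35, 28 days — a mix of 28 and 35. Every date is a Saturday.
Each is the 1st Saturday of its month.
December 2029 — 1st Saturday is December 1, 2029.
January 2030 — 1st Saturday is January 5, 2030.
1st Saturday of February 2030: February 2, 2030.

December 1, 2029; January 5, 2030; February 2, 2030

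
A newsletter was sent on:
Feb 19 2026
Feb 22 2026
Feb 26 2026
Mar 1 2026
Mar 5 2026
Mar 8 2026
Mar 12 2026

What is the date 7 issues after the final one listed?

The gap pattern 3, 4, 3, 4, 3, 4 repeats every 2 events.
These are the Thursdays and Sundays of each week.
The following Sunday is Mar 15 2026.
The following Thursday is Mar 19 2026.
Next Sunday: Mar 22 2026.
Next Thursday: Mar 26 2026.
Next Sunday: Mar 29 2026.
The following Thursday is Apr 2 2026.
Next Sunday: Apr 5 2026.

Apr 5 2026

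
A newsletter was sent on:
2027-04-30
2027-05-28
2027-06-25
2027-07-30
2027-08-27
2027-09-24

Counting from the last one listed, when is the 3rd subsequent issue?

All Fridays; the gaps (28, 28, 35, 28, 28) vary with month length.
This is the last Friday of each month.
Last Friday of October 2027: 2027-10-29.
November 2027 ends with Friday 2027-11-26.
December 2027 ends with Friday 2027-12-31.

2027-12-31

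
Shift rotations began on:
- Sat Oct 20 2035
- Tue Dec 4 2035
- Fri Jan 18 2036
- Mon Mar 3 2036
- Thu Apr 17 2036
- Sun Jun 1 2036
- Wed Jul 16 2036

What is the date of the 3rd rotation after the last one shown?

Every event comes 45 days after the last (45, 45, 45, 45, 45, 45).
Wed Jul 16 2036 + 45 days = Sat Aug 30 2036.
Sat Aug 30 2036 + 45 days = Tue Oct 14 2036.
Tue Oct 14 2036 + 45 days = Fri Nov 28 2036.

Fri Nov 28 2036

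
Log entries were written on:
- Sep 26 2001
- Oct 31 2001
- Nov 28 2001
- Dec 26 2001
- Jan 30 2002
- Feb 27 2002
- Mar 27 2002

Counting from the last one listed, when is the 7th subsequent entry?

These are Wednesdays with 35, 28, 28, 35, 28, 28-day gaps.
Each is the final Wednesday of its month — Oct 31 2001 is past the 28th, so '4th Wednesday' doesn't fit.
Last Wednesday of April 2002: Apr 24 2002.
May 2002 ends with Wednesday May 29 2002.
June 2002 ends with Wednesday Jun 26 2002.
July 2002 ends with Wednesday Jul 31 2002.
August 2002 ends with Wednesday Aug 28 2002.
September 2002 ends with Wednesday Sep 25 2002.
Last Wednesday of October 2002: Oct 30 2002.

Oct 30 2002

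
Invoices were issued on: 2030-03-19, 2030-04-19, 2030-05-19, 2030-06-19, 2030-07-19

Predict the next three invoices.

The day-of-month is always 19 (31, 30, 31, 30 days between events).
So this recurs on the 19th of each month.
August 2030: 2030-08-19.
September 2030: 2030-09-19.
Next: October 2030 → 2030-10-19.

2030-08-19, 2030-09-19, 2030-10-19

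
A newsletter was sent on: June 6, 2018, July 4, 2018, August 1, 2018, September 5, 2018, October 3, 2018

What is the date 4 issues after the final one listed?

These are Wednesdays at 28- or 35-day spacing (28, 28, 35, 28).
The pattern: 1st Wednesday of the month.
November 2018 — 1st Wednesday is November 7, 2018.
1st Wednesday of December 2018: December 5, 2018.
1st Wednesday of January 2019: January 2, 2019.
1st Wednesday of February 2019: February 6, 2019.

February 6, 2019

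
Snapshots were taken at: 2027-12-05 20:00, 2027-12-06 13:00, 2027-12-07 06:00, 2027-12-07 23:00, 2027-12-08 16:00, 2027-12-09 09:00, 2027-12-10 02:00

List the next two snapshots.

The interval is a steady 17 hours (17, 17, 17, 17, 17, 17).
2027-12-10 02:00 + 17 h = 2027-12-10 19:00.
2027-12-10 19:00 + 17 h = 2027-12-11 12:00.

2027-12-10 19:00, 2027-12-11 12:00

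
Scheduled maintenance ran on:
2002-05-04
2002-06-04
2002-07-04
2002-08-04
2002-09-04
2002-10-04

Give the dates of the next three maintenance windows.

2002-11-04, 2002-12-04, 2003-01-04

Each date is the 4th; the gaps (31, 30, 31, 31, 30) track the month lengths.
The rule is the 4th of each month.
November 2002: 2002-11-04.
Next: December 2002 → 2002-12-04.
January 2003: 2003-01-04.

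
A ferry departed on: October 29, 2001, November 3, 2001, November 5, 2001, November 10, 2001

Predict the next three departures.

Gaps: 5, 2, 5 days — not constant, but cyclic with period 2.
The events fall on every Monday and Saturday.
The following Monday is November 12, 2001.
The following Saturday is November 17, 2001.
The following Monday is November 19, 2001.

November 12, 2001; November 17, 2001; November 19, 2001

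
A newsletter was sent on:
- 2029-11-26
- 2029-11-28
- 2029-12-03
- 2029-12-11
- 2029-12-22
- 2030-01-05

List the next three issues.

Gaps: 2, 5, 8, 11, 14 days — each gap is 3 larger than the previous one.
Next gap: 17 days. 2030-01-05 + 17 days = 2030-01-22.
Next gap: 20 days. 2030-01-22 + 20 days = 2030-02-11.
Next gap: 23 days. 2030-02-11 + 23 days = 2030-03-06.

2030-01-22, 2030-02-11, 2030-03-06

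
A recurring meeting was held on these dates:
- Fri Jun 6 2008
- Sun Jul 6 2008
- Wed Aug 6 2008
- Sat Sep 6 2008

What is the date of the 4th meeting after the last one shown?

The day-of-month is always 6 (30, 31, 31 days between events).
So this recurs on the 6th of each month.
October 2008: Mon Oct 6 2008.
November 2008: Thu Nov 6 2008.
Next: December 2008 → Sat Dec 6 2008.
Next: January 2009 → Tue Jan 6 2009.

Tue Jan 6 2009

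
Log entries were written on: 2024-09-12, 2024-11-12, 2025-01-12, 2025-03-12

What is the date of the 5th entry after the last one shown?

The day-of-month is always 12 (61, 61, 59 days between events).
So this recurs on the 12th of every 2 months.
Next: May 2025 → 2025-05-12.
July 2025: 2025-07-12.
September 2025: 2025-09-12.
Next: November 2025 → 2025-11-12.
Next: January 2026 → 2026-01-12.

2026-01-12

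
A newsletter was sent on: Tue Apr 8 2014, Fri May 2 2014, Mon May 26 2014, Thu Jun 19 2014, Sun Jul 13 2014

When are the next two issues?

The spacing is 24, 24, 24, 24 days — always 24 days.
Sun Jul 13 2014 + 24 days = Wed Aug 6 2014.
Wed Aug 6 2014 + 24 days = Sat Aug 30 2014.

Wed Aug 6 2014, Sat Aug 30 2014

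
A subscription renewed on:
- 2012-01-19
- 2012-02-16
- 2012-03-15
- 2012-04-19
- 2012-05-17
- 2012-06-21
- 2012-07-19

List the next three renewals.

All dates are Thursdays, 28, 28, 35, 28, 35, 28 days apart.
Specifically, the 3rd Thursday of each month.
3rd Thursday of August 2012: 2012-08-16.
3rd Thursday of September 2012: 2012-09-20.
3rd Thursday of October 2012: 2012-10-18.

2012-08-16, 2012-09-20, 2012-10-18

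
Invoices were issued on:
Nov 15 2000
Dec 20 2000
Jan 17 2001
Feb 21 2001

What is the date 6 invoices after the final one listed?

Gaps: 35, 28, 35 days — a mix of 28 and 35. Every date is a Wednesday.
Each is the 3rd Wednesday of its month.
March 2001 — 3rd Wednesday is Mar 21 2001.
April 2001 — 3rd Wednesday is Apr 18 2001.
May 2001 — 3rd Wednesday is May 16 2001.
June 2001 — 3rd Wednesday is Jun 20 2001.
3rd Wednesday of July 2001: Jul 18 2001.
August 2001 — 3rd Wednesday is Aug 15 2001.

Aug 15 2001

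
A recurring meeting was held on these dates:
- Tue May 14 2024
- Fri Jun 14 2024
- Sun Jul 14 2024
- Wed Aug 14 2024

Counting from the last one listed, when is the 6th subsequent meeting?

Gaps: 31, 30, 31 days — not constant. Every event is on the 14th of the month.
Pattern: the 14th of each month.
September 2024: Sat Sep 14 2024.
Next: October 2024 → Mon Oct 14 2024.
Next: November 2024 → Thu Nov 14 2024.
December 2024: Sat Dec 14 2024.
January 2025: Tue Jan 14 2025.
Next: February 2025 → Fri Feb 14 2025.

Fri Feb 14 2025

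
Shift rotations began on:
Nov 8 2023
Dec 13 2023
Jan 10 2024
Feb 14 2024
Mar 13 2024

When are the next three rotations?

Apr 10 2024, May 8 2024, Jun 12 2024

These are Wednesdays at 28- or 35-day spacing (35, 28, 35, 28).
The pattern: 2nd Wednesday of the month.
April 2024 — 2nd Wednesday is Apr 10 2024.
2nd Wednesday of May 2024: May 8 2024.
2nd Wednesday of June 2024: Jun 12 2024.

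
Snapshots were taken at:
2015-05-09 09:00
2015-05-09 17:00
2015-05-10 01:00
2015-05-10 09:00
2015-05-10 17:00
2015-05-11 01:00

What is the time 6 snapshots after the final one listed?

Spacing: 8, 8, 8, 8, 8 h — constant 8 h.
2015-05-11 01:00 + 8 h = 2015-05-11 09:00.
2015-05-11 09:00 + 8 h = 2015-05-11 17:00.
2015-05-11 17:00 + 8 h = 2015-05-12 01:00.
2015-05-12 01:00 + 8 h = 2015-05-12 09:00.
2015-05-12 09:00 + 8 h = 2015-05-12 17:00.
2015-05-12 17:00 + 8 h = 2015-05-13 01:00.

2015-05-13 01:00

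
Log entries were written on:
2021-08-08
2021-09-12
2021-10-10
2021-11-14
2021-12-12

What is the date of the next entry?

These are Sundays at 28- or 35-day spacing (35, 28, 35, 28).
The pattern: 2nd Sunday of the month.
2nd Sunday of January 2022: 2022-01-09.

2022-01-09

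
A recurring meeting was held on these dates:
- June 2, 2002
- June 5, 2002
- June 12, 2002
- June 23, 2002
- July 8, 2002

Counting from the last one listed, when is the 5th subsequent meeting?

Intervals are 3, 7, 11, 15 days — an arithmetic progression with common difference 4.
Next gap: 19 days. July 8, 2002 + 19 days = July 27, 2002.
Next gap: 23 days. July 27, 2002 + 23 days = August 19, 2002.
Next gap: 27 days. August 19, 2002 + 27 days = September 15, 2002.
Next gap: 31 days. September 15, 2002 + 31 days = October 16, 2002.
Next gap: 35 days. October 16, 2002 + 35 days = November 20, 2002.

November 20, 2002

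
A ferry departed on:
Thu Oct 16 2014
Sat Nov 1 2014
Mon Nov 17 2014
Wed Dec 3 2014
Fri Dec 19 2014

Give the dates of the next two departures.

Sun Jan 4 2015, Tue Jan 20 2015

The spacing is 16, 16, 16, 16 days — always 16 days.
Fri Dec 19 2014 + 16 days = Sun Jan 4 2015.
Sun Jan 4 2015 + 16 days = Tue Jan 20 2015.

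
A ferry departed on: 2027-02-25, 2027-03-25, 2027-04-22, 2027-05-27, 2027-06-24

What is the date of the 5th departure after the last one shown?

2027-11-25

All dates are Thursdays, 28, 28, 35, 28 days apart.
Specifically, the 4th Thursday of each month.
July 2027 — 4th Thursday is 2027-07-22.
August 2027 — 4th Thursday is 2027-08-26.
4th Thursday of September 2027: 2027-09-23.
October 2027 — 4th Thursday is 2027-10-28.
November 2027 — 4th Thursday is 2027-11-25.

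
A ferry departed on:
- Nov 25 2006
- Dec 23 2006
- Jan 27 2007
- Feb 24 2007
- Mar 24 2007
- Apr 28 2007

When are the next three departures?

Gaps: 28, 35, 28, 28, 35 days — a mix of 28 and 35. Every date is a Saturday.
Each is the 4th Saturday of its month.
May 2007 — 4th Saturday is May 26 2007.
4th Saturday of June 2007: Jun 23 2007.
July 2007 — 4th Saturday is Jul 28 2007.

May 26 2007, Jun 23 2007, Jul 28 2007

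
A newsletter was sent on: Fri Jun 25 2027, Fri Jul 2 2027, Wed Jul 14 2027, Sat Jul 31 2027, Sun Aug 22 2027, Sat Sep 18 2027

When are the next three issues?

Wed Oct 20 2027, Fri Nov 26 2027, Fri Jan 7 2028

The spacing grows by 5 each time: 7, 12, 17, 22, 27 days.
Next gap: 32 days. Sat Sep 18 2027 + 32 days = Wed Oct 20 2027.
Next gap: 37 days. Wed Oct 20 2027 + 37 days = Fri Nov 26 2027.
Next gap: 42 days. Fri Nov 26 2027 + 42 days = Fri Jan 7 2028.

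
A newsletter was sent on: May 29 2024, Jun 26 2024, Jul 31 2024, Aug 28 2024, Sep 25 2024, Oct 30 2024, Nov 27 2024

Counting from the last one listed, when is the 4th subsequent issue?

Mar 26 2025

Every date is a Wednesday; gaps 28, 35, 28, 28, 35, 28 days.
Each is the last Wednesday of its month (at least one falls on the 29th or later, ruling out '4th Wednesday').
December 2024 ends with Wednesday Dec 25 2024.
Last Wednesday of January 2025: Jan 29 2025.
Last Wednesday of February 2025: Feb 26 2025.
Last Wednesday of March 2025: Mar 26 2025.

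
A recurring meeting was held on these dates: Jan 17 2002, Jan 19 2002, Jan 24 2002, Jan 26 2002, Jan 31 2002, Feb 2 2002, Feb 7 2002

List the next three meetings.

The gap pattern 2, 5, 2, 5, 2, 5 repeats every 2 events.
These are the Thursdays and Saturdays of each week.
The following Saturday is Feb 9 2002.
The following Thursday is Feb 14 2002.
Next Saturday: Feb 16 2002.

Feb 9 2002, Feb 14 2002, Feb 16 2002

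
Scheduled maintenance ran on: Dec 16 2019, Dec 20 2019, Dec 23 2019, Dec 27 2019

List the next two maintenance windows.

The gap pattern 4, 3, 4 repeats every 2 events.
These are the Mondays and Fridays of each week.
Next Monday: Dec 30 2019.
The following Friday is Jan 3 2020.

Dec 30 2019, Jan 3 2020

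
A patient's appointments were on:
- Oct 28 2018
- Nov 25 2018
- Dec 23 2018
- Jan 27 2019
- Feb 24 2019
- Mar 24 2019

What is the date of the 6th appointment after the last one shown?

All dates are Sundays, 28, 28, 35, 28, 28 days apart.
Specifically, the 4th Sunday of each month.
April 2019 — 4th Sunday is Apr 28 2019.
May 2019 — 4th Sunday is May 26 2019.
4th Sunday of June 2019: Jun 23 2019.
4th Sunday of July 2019: Jul 28 2019.
4th Sunday of August 2019: Aug 25 2019.
4th Sunday of September 2019: Sep 22 2019.

Sep 22 2019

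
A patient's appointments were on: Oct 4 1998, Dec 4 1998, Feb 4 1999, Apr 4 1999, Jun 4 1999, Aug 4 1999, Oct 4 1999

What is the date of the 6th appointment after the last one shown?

Oct 4 2000

Each date is the 4th; the gaps (61, 62, 59, 61, 61, 61) track the month lengths.
The rule is the 4th of every 2 months.
Next: December 1999 → Dec 4 1999.
February 2000: Feb 4 2000.
Next: April 2000 → Apr 4 2000.
June 2000: Jun 4 2000.
August 2000: Aug 4 2000.
Next: October 2000 → Oct 4 2000.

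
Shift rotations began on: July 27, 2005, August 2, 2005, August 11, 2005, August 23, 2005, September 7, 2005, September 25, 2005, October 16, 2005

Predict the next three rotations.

November 9, 2005; December 6, 2005; January 5, 2006

Intervals are 6, 9, 12, 15, 18, 21 days — an arithmetic progression with common difference 3.
Next gap: 24 days. October 16, 2005 + 24 days = November 9, 2005.
Next gap: 27 days. November 9, 2005 + 27 days = December 6, 2005.
Next gap: 30 days. December 6, 2005 + 30 days = January 5, 2006.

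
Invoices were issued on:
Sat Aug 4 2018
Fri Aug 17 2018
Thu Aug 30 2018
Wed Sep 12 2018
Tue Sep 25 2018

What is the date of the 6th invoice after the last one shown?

Wed Dec 12 2018

The spacing is 13, 13, 13, 13 days — always 13 days.
Tue Sep 25 2018 + 13 days = Mon Oct 8 2018.
Mon Oct 8 2018 + 13 days = Sun Oct 21 2018.
Sun Oct 21 2018 + 13 days = Sat Nov 3 2018.
Sat Nov 3 2018 + 13 days = Fri Nov 16 2018.
Fri Nov 16 2018 + 13 days = Thu Nov 29 2018.
Thu Nov 29 2018 + 13 days = Wed Dec 12 2018.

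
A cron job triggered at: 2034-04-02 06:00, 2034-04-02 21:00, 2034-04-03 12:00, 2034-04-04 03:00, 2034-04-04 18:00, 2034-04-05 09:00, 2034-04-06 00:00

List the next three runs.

Gaps: 15, 15, 15, 15, 15, 15 hours — each event is 15 hours after the previous one.
2034-04-06 00:00 + 15 h = 2034-04-06 15:00.
2034-04-06 15:00 + 15 h = 2034-04-07 06:00.
2034-04-07 06:00 + 15 h = 2034-04-07 21:00.

2034-04-06 15:00, 2034-04-07 06:00, 2034-04-07 21:00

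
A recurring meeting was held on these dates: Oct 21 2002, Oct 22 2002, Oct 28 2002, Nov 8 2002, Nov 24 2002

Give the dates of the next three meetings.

Intervals are 1, 6, 11, 16 days — an arithmetic progression with common difference 5.
Next gap: 21 days. Nov 24 2002 + 21 days = Dec 15 2002.
Next gap: 26 days. Dec 15 2002 + 26 days = Jan 10 2003.
Next gap: 31 days. Jan 10 2003 + 31 days = Feb 10 2003.

Dec 15 2002, Jan 10 2003, Feb 10 2003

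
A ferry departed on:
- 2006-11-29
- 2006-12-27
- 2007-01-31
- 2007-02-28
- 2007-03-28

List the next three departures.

2007-04-25, 2007-05-30, 2007-06-27

Every date is a Wednesday; gaps 28, 35, 28, 28 days.
Each is the last Wednesday of its month (at least one falls on the 29th or later, ruling out '4th Wednesday').
April 2007 ends with Wednesday 2007-04-25.
Last Wednesday of May 2007: 2007-05-30.
Last Wednesday of June 2007: 2007-06-27.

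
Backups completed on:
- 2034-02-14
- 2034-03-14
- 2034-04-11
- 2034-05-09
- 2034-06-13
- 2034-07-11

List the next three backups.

2034-08-08, 2034-09-12, 2034-10-10

These are Tuesdays at 28- or 35-day spacing (28, 28, 28, 35, 28).
The pattern: 2nd Tuesday of the month.
2nd Tuesday of August 2034: 2034-08-08.
September 2034 — 2nd Tuesday is 2034-09-12.
October 2034 — 2nd Tuesday is 2034-10-10.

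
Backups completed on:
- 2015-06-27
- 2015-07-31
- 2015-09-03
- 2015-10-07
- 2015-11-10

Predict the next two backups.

Gaps between consecutive events: 34, 34, 34, 34 days — a constant 34-day interval.
2015-11-10 + 34 days = 2015-12-14.
2015-12-14 + 34 days = 2016-01-17.

2015-12-14, 2016-01-17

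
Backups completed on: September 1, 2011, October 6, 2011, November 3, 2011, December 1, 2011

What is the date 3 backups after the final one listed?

These are Thursdays at 28- or 35-day spacing (35, 28, 28).
The pattern: 1st Thursday of the month.
1st Thursday of January 2012: January 5, 2012.
February 2012 — 1st Thursday is February 2, 2012.
1st Thursday of March 2012: March 1, 2012.

March 1, 2012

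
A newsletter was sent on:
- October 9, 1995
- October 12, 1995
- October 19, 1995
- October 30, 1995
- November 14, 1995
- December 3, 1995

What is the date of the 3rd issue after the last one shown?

The spacing grows by 4 each time: 3, 7, 11, 15, 19 days.
Next gap: 23 days. December 3, 1995 + 23 days = December 26, 1995.
Next gap: 27 days. December 26, 1995 + 27 days = January 22, 1996.
Next gap: 31 days. January 22, 1996 + 31 days = February 22, 1996.

February 22, 1996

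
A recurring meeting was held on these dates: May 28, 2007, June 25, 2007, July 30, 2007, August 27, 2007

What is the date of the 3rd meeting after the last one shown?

November 26, 2007

These are Mondays with 28, 35, 28-day gaps.
Each is the final Monday of its month — July 30, 2007 is past the 28th, so '4th Monday' doesn't fit.
September 2007 ends with Monday September 24, 2007.
October 2007 ends with Monday October 29, 2007.
Last Monday of November 2007: November 26, 2007.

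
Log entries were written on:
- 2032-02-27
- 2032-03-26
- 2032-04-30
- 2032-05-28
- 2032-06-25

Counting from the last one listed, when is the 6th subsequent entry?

All Fridays; the gaps (28, 35, 28, 28) vary with month length.
This is the last Friday of each month.
Last Friday of July 2032: 2032-07-30.
Last Friday of August 2032: 2032-08-27.
Last Friday of September 2032: 2032-09-24.
October 2032 ends with Friday 2032-10-29.
November 2032 ends with Friday 2032-11-26.
Last Friday of December 2032: 2032-12-31.

2032-12-31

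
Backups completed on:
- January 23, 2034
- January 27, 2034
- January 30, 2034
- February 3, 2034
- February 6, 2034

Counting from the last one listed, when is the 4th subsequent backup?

The gap pattern 4, 3, 4, 3 repeats every 2 events.
These are the Mondays and Fridays of each week.
The following Friday is February 10, 2034.
Next Monday: February 13, 2034.
The following Friday is February 17, 2034.
The following Monday is February 20, 2034.

February 20, 2034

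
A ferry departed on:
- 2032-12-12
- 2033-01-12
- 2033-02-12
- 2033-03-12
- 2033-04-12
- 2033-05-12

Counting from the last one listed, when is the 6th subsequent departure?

2033-11-12

Each date is the 12th; the gaps (31, 31, 28, 31, 30) track the month lengths.
The rule is the 12th of each month.
Next: June 2033 → 2033-06-12.
July 2033: 2033-07-12.
August 2033: 2033-08-12.
September 2033: 2033-09-12.
October 2033: 2033-10-12.
November 2033: 2033-11-12.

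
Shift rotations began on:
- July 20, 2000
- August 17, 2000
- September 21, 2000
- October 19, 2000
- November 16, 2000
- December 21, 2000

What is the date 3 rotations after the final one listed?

March 15, 2001

Gaps: 28, 35, 28, 28, 35 days — a mix of 28 and 35. Every date is a Thursday.
Each is the 3rd Thursday of its month.
January 2001 — 3rd Thursday is January 18, 2001.
February 2001 — 3rd Thursday is February 15, 2001.
March 2001 — 3rd Thursday is March 15, 2001.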